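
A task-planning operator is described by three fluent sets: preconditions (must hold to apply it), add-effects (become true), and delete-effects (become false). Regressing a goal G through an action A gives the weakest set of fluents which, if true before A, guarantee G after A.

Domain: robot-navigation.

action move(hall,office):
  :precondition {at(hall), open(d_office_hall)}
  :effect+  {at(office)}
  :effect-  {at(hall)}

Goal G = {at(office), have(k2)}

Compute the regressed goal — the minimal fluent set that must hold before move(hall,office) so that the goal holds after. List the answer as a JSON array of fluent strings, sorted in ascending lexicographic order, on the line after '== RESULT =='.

Regress:
  G ∩ del = {}  (empty — regression defined)
  G \ add = {at(office), have(k2)} \ {at(office)} = {have(k2)}
  ∪ pre   = {have(k2)} ∪ {at(hall), open(d_office_hall)}
          = {at(hall), have(k2), open(d_office_hall)}

== RESULT ==
["at(hall)", "have(k2)", "open(d_office_hall)"]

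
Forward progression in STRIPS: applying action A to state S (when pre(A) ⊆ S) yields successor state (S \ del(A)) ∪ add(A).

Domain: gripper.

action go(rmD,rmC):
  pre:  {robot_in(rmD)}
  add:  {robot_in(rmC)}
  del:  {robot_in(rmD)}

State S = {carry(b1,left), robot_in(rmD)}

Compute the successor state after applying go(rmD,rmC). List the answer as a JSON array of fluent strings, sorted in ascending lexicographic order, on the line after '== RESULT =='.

Progress:
  pre ⊆ S: {robot_in(rmD)} ⊆ S  — applicable
  S \ del = {carry(b1,left)}
  ∪ add   = {carry(b1,left), robot_in(rmC)}

== RESULT ==
["carry(b1,left)", "robot_in(rmC)"]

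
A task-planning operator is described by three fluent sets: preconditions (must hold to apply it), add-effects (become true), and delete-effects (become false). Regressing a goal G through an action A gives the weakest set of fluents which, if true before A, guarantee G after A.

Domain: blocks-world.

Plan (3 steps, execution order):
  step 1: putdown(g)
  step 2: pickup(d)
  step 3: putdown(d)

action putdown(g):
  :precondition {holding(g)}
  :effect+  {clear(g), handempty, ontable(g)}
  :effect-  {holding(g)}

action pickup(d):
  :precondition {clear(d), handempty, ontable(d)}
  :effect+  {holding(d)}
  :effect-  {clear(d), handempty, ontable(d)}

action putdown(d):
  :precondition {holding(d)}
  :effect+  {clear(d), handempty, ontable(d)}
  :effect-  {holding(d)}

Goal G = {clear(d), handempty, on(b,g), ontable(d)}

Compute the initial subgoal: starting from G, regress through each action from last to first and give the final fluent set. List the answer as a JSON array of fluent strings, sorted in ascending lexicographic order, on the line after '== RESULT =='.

Work backward from the goal:
  through step 3 (putdown(d)): drop {clear(d), handempty, ontable(d)}, keep {on(b,g)}, require {holding(d)}
    → {holding(d), on(b,g)}
  through step 2 (pickup(d)): drop {holding(d)}, keep {on(b,g)}, require {clear(d), handempty, ontable(d)}
    → {clear(d), handempty, on(b,g), ontable(d)}
  through step 1 (putdown(g)): drop {handempty}, keep {clear(d), on(b,g), ontable(d)}, require {holding(g)}
    → {clear(d), holding(g), on(b,g), ontable(d)}

== RESULT ==
["clear(d)", "holding(g)", "on(b,g)", "ontable(d)"]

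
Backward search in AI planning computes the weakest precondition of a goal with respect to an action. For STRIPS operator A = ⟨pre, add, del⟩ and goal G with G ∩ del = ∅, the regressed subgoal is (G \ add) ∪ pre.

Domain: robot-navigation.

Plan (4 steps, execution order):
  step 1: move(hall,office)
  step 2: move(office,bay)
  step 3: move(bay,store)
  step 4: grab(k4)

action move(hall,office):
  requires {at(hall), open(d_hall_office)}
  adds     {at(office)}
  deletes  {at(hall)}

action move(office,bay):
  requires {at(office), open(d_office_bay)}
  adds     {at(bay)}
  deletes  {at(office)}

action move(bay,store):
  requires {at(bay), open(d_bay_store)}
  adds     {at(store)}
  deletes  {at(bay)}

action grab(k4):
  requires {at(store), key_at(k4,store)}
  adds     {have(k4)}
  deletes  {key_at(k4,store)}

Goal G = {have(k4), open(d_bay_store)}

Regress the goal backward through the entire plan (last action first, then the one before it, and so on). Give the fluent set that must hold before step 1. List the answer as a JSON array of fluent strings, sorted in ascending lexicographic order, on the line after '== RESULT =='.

Work backward from the goal:
  through step 4 (grab(k4)): drop {have(k4)}, keep {open(d_bay_store)}, require {at(store), key_at(k4,store)}
    → {at(store), key_at(k4,store), open(d_bay_store)}
  through step 3 (move(bay,store)): drop {at(store)}, keep {key_at(k4,store), open(d_bay_store)}, require {at(bay), open(d_bay_store)}
    → {at(bay), key_at(k4,store), open(d_bay_store)}
  through step 2 (move(office,bay)): drop {at(bay)}, keep {key_at(k4,store), open(d_bay_store)}, require {at(office), open(d_office_bay)}
    → {at(office), key_at(k4,store), open(d_bay_store), open(d_office_bay)}
  through step 1 (move(hall,office)): drop {at(office)}, keep {key_at(k4,store), open(d_bay_store), open(d_office_bay)}, require {at(hall), open(d_hall_office)}
    → {at(hall), key_at(k4,store), open(d_bay_store), open(d_hall_office), open(d_office_bay)}

== RESULT ==
["at(hall)", "key_at(k4,store)", "open(d_bay_store)", "open(d_hall_office)", "open(d_office_bay)"]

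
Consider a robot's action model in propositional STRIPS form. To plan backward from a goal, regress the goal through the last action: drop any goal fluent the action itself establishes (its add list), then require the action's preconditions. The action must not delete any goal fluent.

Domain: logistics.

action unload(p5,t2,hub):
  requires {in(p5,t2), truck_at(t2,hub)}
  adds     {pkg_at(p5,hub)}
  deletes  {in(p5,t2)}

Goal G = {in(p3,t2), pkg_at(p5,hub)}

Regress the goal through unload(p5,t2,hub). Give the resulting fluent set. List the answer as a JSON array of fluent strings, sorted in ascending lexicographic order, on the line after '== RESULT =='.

Regress:
  G ∩ del = {}  (empty — regression defined)
  G \ add = {in(p3,t2), pkg_at(p5,hub)} \ {pkg_at(p5,hub)} = {in(p3,t2)}
  ∪ pre   = {in(p3,t2)} ∪ {in(p5,t2), truck_at(t2,hub)}
          = {in(p3,t2), in(p5,t2), truck_at(t2,hub)}

== RESULT ==
["in(p3,t2)", "in(p5,t2)", "truck_at(t2,hub)"]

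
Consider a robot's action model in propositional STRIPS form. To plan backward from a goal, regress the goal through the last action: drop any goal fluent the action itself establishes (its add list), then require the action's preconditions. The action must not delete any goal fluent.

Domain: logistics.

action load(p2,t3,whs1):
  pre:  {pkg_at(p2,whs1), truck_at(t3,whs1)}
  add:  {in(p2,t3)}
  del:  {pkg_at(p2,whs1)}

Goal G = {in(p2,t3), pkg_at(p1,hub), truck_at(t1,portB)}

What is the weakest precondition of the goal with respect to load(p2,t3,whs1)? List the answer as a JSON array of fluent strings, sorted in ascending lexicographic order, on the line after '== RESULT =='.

Regress:
  G ∩ del = {}  (empty — regression defined)
  G \ add = {in(p2,t3), pkg_at(p1,hub), truck_at(t1,portB)} \ {in(p2,t3)} = {pkg_at(p1,hub), truck_at(t1,portB)}
  ∪ pre   = {pkg_at(p1,hub), truck_at(t1,portB)} ∪ {pkg_at(p2,whs1), truck_at(t3,whs1)}
          = {pkg_at(p1,hub), pkg_at(p2,whs1), truck_at(t1,portB), truck_at(t3,whs1)}

== RESULT ==
["pkg_at(p1,hub)", "pkg_at(p2,whs1)", "truck_at(t1,portB)", "truck_at(t3,whs1)"]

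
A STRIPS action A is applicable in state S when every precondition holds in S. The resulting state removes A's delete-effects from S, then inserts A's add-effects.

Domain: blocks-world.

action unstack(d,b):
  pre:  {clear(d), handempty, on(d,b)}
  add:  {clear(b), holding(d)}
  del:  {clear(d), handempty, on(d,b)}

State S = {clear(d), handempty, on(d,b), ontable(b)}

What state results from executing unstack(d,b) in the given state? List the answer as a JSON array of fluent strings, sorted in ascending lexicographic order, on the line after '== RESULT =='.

Progress:
  pre ⊆ S: {clear(d), handempty, on(d,b)} ⊆ S  — applicable
  S \ del = {ontable(b)}
  ∪ add   = {clear(b), holding(d), ontable(b)}

== RESULT ==
["clear(b)", "holding(d)", "ontable(b)"]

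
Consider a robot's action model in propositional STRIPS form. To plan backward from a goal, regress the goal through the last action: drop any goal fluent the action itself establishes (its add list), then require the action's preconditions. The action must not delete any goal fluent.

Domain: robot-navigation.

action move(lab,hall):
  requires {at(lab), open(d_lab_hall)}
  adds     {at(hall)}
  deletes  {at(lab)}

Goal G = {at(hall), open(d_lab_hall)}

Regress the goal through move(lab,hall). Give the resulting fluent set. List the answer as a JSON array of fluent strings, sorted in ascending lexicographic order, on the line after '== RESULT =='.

Regress:
  G ∩ del = {}  (empty — regression defined)
  G \ add = {at(hall), open(d_lab_hall)} \ {at(hall)} = {open(d_lab_hall)}
  ∪ pre   = {open(d_lab_hall)} ∪ {at(lab), open(d_lab_hall)}
          = {at(lab), open(d_lab_hall)}

== RESULT ==
["at(lab)", "open(d_lab_hall)"]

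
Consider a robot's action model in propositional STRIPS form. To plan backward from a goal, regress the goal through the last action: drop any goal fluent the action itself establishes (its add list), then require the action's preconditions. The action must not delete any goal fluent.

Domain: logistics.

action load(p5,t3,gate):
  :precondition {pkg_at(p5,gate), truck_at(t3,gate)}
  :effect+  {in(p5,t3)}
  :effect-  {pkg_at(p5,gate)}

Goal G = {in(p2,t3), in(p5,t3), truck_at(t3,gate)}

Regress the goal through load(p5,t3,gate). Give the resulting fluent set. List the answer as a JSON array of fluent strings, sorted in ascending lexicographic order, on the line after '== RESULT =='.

Regress:
  G ∩ del = {}  (empty — regression defined)
  G \ add = {in(p2,t3), in(p5,t3), truck_at(t3,gate)} \ {in(p5,t3)} = {in(p2,t3), truck_at(t3,gate)}
  ∪ pre   = {in(p2,t3), truck_at(t3,gate)} ∪ {pkg_at(p5,gate), truck_at(t3,gate)}
          = {in(p2,t3), pkg_at(p5,gate), truck_at(t3,gate)}

== RESULT ==
["in(p2,t3)", "pkg_at(p5,gate)", "truck_at(t3,gate)"]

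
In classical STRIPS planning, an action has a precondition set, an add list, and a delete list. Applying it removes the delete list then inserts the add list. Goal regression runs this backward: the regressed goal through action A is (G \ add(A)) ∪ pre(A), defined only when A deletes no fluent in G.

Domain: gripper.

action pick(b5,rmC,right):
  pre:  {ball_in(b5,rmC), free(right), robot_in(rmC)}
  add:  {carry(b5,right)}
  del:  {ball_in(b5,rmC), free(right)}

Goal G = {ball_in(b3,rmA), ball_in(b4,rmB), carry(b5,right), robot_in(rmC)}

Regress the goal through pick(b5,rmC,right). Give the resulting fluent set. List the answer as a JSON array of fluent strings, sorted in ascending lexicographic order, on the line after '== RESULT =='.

Regress:
  G ∩ del = {}  (empty — regression defined)
  G \ add = {ball_in(b3,rmA), ball_in(b4,rmB), carry(b5,right), robot_in(rmC)} \ {carry(b5,right)} = {ball_in(b3,rmA), ball_in(b4,rmB), robot_in(rmC)}
  ∪ pre   = {ball_in(b3,rmA), ball_in(b4,rmB), robot_in(rmC)} ∪ {ball_in(b5,rmC), free(right), robot_in(rmC)}
          = {ball_in(b3,rmA), ball_in(b4,rmB), ball_in(b5,rmC), free(right), robot_in(rmC)}

== RESULT ==
["ball_in(b3,rmA)", "ball_in(b4,rmB)", "ball_in(b5,rmC)", "free(right)", "robot_in(rmC)"]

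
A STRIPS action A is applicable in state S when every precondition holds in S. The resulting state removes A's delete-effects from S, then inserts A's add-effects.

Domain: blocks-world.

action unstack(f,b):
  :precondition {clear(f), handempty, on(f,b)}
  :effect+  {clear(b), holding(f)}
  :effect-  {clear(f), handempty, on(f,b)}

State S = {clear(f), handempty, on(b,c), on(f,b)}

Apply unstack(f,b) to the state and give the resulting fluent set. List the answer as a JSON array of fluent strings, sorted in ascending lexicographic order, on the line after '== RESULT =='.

Compute (S \ del) ∪ add:
  pre ⊆ S: {clear(f), handempty, on(f,b)} ⊆ S  — applicable
  S \ del = {on(b,c)}
  ∪ add   = {clear(b), holding(f), on(b,c)}

== RESULT ==
["clear(b)", "holding(f)", "on(b,c)"]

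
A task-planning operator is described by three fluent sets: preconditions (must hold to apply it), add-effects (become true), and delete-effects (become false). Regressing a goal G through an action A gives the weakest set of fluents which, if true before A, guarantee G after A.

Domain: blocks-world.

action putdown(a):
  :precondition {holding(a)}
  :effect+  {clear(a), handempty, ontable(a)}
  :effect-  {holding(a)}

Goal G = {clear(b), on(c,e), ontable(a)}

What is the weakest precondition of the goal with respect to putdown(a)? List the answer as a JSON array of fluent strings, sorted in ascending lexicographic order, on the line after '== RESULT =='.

Compute (G \ add) ∪ pre:
  G ∩ del = {}  (empty — regression defined)
  G \ add = {clear(b), on(c,e), ontable(a)} \ {clear(a), handempty, ontable(a)} = {clear(b), on(c,e)}
  ∪ pre   = {clear(b), on(c,e)} ∪ {holding(a)}
          = {clear(b), holding(a), on(c,e)}

== RESULT ==
["clear(b)", "holding(a)", "on(c,e)"]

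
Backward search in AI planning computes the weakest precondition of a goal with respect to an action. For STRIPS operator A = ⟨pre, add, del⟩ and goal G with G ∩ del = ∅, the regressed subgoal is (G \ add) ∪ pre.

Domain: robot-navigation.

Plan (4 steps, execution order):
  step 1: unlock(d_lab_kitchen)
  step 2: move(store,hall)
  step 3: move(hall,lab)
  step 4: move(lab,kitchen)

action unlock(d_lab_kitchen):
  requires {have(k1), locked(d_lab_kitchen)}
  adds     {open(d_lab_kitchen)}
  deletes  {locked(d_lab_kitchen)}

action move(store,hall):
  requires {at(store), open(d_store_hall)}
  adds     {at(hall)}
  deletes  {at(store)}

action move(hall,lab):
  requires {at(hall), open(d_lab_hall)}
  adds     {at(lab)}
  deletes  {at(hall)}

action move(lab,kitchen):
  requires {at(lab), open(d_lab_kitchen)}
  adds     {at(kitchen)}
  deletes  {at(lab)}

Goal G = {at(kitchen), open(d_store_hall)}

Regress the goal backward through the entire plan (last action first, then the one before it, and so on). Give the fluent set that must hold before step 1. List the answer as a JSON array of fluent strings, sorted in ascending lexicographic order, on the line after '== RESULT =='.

Work backward from the goal:
  through step 4 (move(lab,kitchen)): drop {at(kitchen)}, keep {open(d_store_hall)}, require {at(lab), open(d_lab_kitchen)}
    → {at(lab), open(d_lab_kitchen), open(d_store_hall)}
  through step 3 (move(hall,lab)): drop {at(lab)}, keep {open(d_lab_kitchen), open(d_store_hall)}, require {at(hall), open(d_lab_hall)}
    → {at(hall), open(d_lab_hall), open(d_lab_kitchen), open(d_store_hall)}
  through step 2 (move(store,hall)): drop {at(hall)}, keep {open(d_lab_hall), open(d_lab_kitchen), open(d_store_hall)}, require {at(store), open(d_store_hall)}
    → {at(store), open(d_lab_hall), open(d_lab_kitchen), open(d_store_hall)}
  through step 1 (unlock(d_lab_kitchen)): drop {open(d_lab_kitchen)}, keep {at(store), open(d_lab_hall), open(d_store_hall)}, require {have(k1), locked(d_lab_kitchen)}
    → {at(store), have(k1), locked(d_lab_kitchen), open(d_lab_hall), open(d_store_hall)}

== RESULT ==
["at(store)", "have(k1)", "locked(d_lab_kitchen)", "open(d_lab_hall)", "open(d_store_hall)"]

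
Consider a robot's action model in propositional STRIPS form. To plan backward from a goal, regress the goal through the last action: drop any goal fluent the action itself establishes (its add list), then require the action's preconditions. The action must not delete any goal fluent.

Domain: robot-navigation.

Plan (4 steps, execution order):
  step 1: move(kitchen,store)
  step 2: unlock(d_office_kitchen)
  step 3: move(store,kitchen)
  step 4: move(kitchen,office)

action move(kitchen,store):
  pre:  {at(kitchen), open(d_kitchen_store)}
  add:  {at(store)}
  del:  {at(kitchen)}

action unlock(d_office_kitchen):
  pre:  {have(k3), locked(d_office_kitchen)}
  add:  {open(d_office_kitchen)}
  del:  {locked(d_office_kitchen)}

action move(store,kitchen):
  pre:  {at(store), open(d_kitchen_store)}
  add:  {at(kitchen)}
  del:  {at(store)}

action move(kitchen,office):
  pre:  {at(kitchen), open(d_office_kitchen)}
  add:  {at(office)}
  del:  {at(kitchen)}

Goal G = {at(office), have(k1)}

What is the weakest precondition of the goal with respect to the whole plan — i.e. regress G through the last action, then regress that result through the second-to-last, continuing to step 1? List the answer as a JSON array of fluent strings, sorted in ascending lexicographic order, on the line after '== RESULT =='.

Work backward from the goal:
  through step 4 (move(kitchen,office)): drop {at(office)}, keep {have(k1)}, require {at(kitchen), open(d_office_kitchen)}
    → {at(kitchen), have(k1), open(d_office_kitchen)}
  through step 3 (move(store,kitchen)): drop {at(kitchen)}, keep {have(k1), open(d_office_kitchen)}, require {at(store), open(d_kitchen_store)}
    → {at(store), have(k1), open(d_kitchen_store), open(d_office_kitchen)}
  through step 2 (unlock(d_office_kitchen)): drop {open(d_office_kitchen)}, keep {at(store), have(k1), open(d_kitchen_store)}, require {have(k3), locked(d_office_kitchen)}
    → {at(store), have(k1), have(k3), locked(d_office_kitchen), open(d_kitchen_store)}
  through step 1 (move(kitchen,store)): drop {at(store)}, keep {have(k1), have(k3), locked(d_office_kitchen), open(d_kitchen_store)}, require {at(kitchen), open(d_kitchen_store)}
    → {at(kitchen), have(k1), have(k3), locked(d_office_kitchen), open(d_kitchen_store)}

== RESULT ==
["at(kitchen)", "have(k1)", "have(k3)", "locked(d_office_kitchen)", "open(d_kitchen_store)"]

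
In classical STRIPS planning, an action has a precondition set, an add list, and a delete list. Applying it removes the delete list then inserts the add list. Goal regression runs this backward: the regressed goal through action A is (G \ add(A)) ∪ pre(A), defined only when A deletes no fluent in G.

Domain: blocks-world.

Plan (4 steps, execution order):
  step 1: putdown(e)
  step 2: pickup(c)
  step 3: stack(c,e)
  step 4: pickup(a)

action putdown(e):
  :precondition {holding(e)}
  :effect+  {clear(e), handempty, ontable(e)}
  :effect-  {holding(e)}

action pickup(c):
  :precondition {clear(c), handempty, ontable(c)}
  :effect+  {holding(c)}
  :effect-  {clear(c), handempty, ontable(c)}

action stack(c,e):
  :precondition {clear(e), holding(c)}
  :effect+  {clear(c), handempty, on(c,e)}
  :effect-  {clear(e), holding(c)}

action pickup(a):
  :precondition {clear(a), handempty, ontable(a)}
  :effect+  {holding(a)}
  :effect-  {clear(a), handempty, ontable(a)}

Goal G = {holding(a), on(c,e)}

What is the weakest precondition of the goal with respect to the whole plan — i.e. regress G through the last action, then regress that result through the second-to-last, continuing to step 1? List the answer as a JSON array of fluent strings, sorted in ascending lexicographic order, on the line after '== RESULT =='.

Work backward from the goal:
  through step 4 (pickup(a)): drop {holding(a)}, keep {on(c,e)}, require {clear(a), handempty, ontable(a)}
    → {clear(a), handempty, on(c,e), ontable(a)}
  through step 3 (stack(c,e)): drop {handempty, on(c,e)}, keep {clear(a), ontable(a)}, require {clear(e), holding(c)}
    → {clear(a), clear(e), holding(c), ontable(a)}
  through step 2 (pickup(c)): drop {holding(c)}, keep {clear(a), clear(e), ontable(a)}, require {clear(c), handempty, ontable(c)}
    → {clear(a), clear(c), clear(e), handempty, ontable(a), ontable(c)}
  through step 1 (putdown(e)): drop {clear(e), handempty}, keep {clear(a), clear(c), ontable(a), ontable(c)}, require {holding(e)}
    → {clear(a), clear(c), holding(e), ontable(a), ontable(c)}

== RESULT ==
["clear(a)", "clear(c)", "holding(e)", "ontable(a)", "ontable(c)"]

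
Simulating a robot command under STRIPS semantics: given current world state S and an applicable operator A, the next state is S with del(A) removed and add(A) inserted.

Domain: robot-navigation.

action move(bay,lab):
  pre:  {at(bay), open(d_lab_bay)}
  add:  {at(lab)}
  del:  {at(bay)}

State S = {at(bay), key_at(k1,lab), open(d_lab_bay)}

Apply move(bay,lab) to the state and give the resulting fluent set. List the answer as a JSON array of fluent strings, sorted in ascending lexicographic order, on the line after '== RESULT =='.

Compute (S \ del) ∪ add:
  pre ⊆ S: {at(bay), open(d_lab_bay)} ⊆ S  — applicable
  S \ del = {key_at(k1,lab), open(d_lab_bay)}
  ∪ add   = {at(lab), key_at(k1,lab), open(d_lab_bay)}

== RESULT ==
["at(lab)", "key_at(k1,lab)", "open(d_lab_bay)"]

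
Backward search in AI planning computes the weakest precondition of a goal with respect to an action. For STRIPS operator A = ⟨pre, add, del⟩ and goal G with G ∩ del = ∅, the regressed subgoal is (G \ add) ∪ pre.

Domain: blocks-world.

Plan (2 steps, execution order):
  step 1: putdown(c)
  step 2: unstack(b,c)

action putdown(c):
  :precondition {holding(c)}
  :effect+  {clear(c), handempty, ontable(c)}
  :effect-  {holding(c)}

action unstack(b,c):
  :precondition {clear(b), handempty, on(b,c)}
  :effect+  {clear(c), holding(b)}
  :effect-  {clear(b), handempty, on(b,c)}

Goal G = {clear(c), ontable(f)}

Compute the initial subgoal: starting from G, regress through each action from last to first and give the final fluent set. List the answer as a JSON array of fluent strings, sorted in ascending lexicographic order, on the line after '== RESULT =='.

Regress step by step:
  through step 2 (unstack(b,c)): drop {clear(c)}, keep {ontable(f)}, require {clear(b), handempty, on(b,c)}
    → {clear(b), handempty, on(b,c), ontable(f)}
  through step 1 (putdown(c)): drop {handempty}, keep {clear(b), on(b,c), ontable(f)}, require {holding(c)}
    → {clear(b), holding(c), on(b,c), ontable(f)}

== RESULT ==
["clear(b)", "holding(c)", "on(b,c)", "ontable(f)"]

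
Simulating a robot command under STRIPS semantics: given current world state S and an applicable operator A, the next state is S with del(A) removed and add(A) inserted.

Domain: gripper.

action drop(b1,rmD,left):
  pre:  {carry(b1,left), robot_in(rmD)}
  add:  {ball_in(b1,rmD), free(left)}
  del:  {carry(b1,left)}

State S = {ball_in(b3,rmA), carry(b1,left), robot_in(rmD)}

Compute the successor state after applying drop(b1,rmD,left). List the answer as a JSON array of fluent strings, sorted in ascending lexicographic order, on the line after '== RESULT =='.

Compute (S \ del) ∪ add:
  pre ⊆ S: {carry(b1,left), robot_in(rmD)} ⊆ S  — applicable
  S \ del = {ball_in(b3,rmA), robot_in(rmD)}
  ∪ add   = {ball_in(b1,rmD), ball_in(b3,rmA), free(left), robot_in(rmD)}

== RESULT ==
["ball_in(b1,rmD)", "ball_in(b3,rmA)", "free(left)", "robot_in(rmD)"]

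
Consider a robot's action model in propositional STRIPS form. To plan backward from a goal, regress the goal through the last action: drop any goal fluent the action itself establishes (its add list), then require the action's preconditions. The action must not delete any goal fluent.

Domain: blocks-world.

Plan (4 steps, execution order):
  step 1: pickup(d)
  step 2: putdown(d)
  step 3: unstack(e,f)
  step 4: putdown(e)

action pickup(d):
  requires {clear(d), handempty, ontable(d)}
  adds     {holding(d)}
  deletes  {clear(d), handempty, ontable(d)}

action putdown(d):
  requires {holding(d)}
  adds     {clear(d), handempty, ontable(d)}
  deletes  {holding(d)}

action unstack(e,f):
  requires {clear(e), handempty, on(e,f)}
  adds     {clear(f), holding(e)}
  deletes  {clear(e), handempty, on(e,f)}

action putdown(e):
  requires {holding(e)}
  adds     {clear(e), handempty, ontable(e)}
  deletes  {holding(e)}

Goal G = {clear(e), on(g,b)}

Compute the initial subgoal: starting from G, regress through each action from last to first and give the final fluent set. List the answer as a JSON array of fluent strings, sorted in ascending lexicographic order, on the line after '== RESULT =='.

Regress step by step:
  through step 4 (putdown(e)): drop {clear(e)}, keep {on(g,b)}, require {holding(e)}
    → {holding(e), on(g,b)}
  through step 3 (unstack(e,f)): drop {holding(e)}, keep {on(g,b)}, require {clear(e), handempty, on(e,f)}
    → {clear(e), handempty, on(e,f), on(g,b)}
  through step 2 (putdown(d)): drop {handempty}, keep {clear(e), on(e,f), on(g,b)}, require {holding(d)}
    → {clear(e), holding(d), on(e,f), on(g,b)}
  through step 1 (pickup(d)): drop {holding(d)}, keep {clear(e), on(e,f), on(g,b)}, require {clear(d), handempty, ontable(d)}
    → {clear(d), clear(e), handempty, on(e,f), on(g,b), ontable(d)}

== RESULT ==
["clear(d)", "clear(e)", "handempty", "on(e,f)", "on(g,b)", "ontable(d)"]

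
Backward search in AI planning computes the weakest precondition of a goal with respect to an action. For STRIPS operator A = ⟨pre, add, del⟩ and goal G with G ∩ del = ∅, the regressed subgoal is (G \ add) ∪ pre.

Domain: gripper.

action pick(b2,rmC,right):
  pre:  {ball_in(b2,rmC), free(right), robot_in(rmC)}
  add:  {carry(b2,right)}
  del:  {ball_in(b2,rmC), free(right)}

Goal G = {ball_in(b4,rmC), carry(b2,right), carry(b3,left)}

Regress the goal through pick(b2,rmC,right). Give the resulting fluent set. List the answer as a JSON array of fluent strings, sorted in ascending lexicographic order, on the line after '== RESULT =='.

Regress:
  G ∩ del = {}  (empty — regression defined)
  G \ add = {ball_in(b4,rmC), carry(b2,right), carry(b3,left)} \ {carry(b2,right)} = {ball_in(b4,rmC), carry(b3,left)}
  ∪ pre   = {ball_in(b4,rmC), carry(b3,left)} ∪ {ball_in(b2,rmC), free(right), robot_in(rmC)}
          = {ball_in(b2,rmC), ball_in(b4,rmC), carry(b3,left), free(right), robot_in(rmC)}

== RESULT ==
["ball_in(b2,rmC)", "ball_in(b4,rmC)", "carry(b3,left)", "free(right)", "robot_in(rmC)"]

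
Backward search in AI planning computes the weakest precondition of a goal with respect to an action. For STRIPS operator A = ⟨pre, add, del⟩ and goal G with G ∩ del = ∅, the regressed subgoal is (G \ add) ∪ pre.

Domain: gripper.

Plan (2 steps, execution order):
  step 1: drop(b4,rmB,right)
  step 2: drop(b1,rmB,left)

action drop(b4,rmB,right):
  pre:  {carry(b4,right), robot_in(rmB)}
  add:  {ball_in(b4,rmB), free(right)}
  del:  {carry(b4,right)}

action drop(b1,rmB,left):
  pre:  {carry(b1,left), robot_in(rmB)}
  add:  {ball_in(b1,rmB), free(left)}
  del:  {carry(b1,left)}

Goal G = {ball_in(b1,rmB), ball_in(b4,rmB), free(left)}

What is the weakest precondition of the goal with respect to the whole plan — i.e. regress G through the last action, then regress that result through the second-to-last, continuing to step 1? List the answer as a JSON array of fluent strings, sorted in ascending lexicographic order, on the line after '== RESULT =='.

Regress step by step:
  through step 2 (drop(b1,rmB,left)): drop {ball_in(b1,rmB), free(left)}, keep {ball_in(b4,rmB)}, require {carry(b1,left), robot_in(rmB)}
    → {ball_in(b4,rmB), carry(b1,left), robot_in(rmB)}
  through step 1 (drop(b4,rmB,right)): drop {ball_in(b4,rmB)}, keep {carry(b1,left), robot_in(rmB)}, require {carry(b4,right), robot_in(rmB)}
    → {carry(b1,left), carry(b4,right), robot_in(rmB)}

== RESULT ==
["carry(b1,left)", "carry(b4,right)", "robot_in(rmB)"]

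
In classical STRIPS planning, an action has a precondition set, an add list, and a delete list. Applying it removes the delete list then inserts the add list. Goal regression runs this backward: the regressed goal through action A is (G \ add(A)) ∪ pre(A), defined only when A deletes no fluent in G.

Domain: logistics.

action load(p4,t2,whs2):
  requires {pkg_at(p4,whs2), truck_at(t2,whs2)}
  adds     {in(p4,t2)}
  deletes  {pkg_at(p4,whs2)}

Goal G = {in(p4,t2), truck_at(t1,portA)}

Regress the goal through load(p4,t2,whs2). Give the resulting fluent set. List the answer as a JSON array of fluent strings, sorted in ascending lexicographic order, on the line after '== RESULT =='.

Compute (G \ add) ∪ pre:
  G ∩ del = {}  (empty — regression defined)
  G \ add = {in(p4,t2), truck_at(t1,portA)} \ {in(p4,t2)} = {truck_at(t1,portA)}
  ∪ pre   = {truck_at(t1,portA)} ∪ {pkg_at(p4,whs2), truck_at(t2,whs2)}
          = {pkg_at(p4,whs2), truck_at(t1,portA), truck_at(t2,whs2)}

== RESULT ==
["pkg_at(p4,whs2)", "truck_at(t1,portA)", "truck_at(t2,whs2)"]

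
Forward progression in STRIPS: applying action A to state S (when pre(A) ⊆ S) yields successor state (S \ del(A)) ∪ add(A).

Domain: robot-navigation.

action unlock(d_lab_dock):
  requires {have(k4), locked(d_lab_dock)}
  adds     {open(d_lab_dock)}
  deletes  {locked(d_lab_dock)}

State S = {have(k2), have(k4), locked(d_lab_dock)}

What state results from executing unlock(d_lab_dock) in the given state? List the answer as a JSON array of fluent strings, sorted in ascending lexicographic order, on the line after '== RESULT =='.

Progress:
  pre ⊆ S: {have(k4), locked(d_lab_dock)} ⊆ S  — applicable
  S \ del = {have(k2), have(k4)}
  ∪ add   = {have(k2), have(k4), open(d_lab_dock)}

== RESULT ==
["have(k2)", "have(k4)", "open(d_lab_dock)"]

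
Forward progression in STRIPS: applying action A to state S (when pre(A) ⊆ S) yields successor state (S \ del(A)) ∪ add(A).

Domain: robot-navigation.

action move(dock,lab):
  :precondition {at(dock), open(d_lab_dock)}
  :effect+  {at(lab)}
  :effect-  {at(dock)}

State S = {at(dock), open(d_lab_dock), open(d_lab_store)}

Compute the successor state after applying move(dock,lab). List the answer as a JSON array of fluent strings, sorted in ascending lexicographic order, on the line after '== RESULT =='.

Progress:
  pre ⊆ S: {at(dock), open(d_lab_dock)} ⊆ S  — applicable
  S \ del = {open(d_lab_dock), open(d_lab_store)}
  ∪ add   = {at(lab), open(d_lab_dock), open(d_lab_store)}

== RESULT ==
["at(lab)", "open(d_lab_dock)", "open(d_lab_store)"]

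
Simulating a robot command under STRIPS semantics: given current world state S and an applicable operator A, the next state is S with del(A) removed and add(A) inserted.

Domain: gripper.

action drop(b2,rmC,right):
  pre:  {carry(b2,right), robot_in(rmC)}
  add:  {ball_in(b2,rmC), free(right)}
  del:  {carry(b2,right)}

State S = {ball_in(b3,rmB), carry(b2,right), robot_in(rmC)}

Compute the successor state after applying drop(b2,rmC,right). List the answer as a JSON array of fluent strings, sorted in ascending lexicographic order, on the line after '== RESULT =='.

Progress:
  pre ⊆ S: {carry(b2,right), robot_in(rmC)} ⊆ S  — applicable
  S \ del = {ball_in(b3,rmB), robot_in(rmC)}
  ∪ add   = {ball_in(b2,rmC), ball_in(b3,rmB), free(right), robot_in(rmC)}

== RESULT ==
["ball_in(b2,rmC)", "ball_in(b3,rmB)", "free(right)", "robot_in(rmC)"]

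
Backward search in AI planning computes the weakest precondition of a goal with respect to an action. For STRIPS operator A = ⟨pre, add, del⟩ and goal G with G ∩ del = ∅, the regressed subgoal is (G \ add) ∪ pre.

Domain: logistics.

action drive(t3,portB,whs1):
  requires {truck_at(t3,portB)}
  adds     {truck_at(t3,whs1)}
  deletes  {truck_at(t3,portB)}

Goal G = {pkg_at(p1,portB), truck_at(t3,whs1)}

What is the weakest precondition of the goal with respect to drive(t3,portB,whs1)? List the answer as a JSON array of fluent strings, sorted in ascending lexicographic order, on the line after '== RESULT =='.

Regress:
  G ∩ del = {}  (empty — regression defined)
  G \ add = {pkg_at(p1,portB), truck_at(t3,whs1)} \ {truck_at(t3,whs1)} = {pkg_at(p1,portB)}
  ∪ pre   = {pkg_at(p1,portB)} ∪ {truck_at(t3,portB)}
          = {pkg_at(p1,portB), truck_at(t3,portB)}

== RESULT ==
["pkg_at(p1,portB)", "truck_at(t3,portB)"]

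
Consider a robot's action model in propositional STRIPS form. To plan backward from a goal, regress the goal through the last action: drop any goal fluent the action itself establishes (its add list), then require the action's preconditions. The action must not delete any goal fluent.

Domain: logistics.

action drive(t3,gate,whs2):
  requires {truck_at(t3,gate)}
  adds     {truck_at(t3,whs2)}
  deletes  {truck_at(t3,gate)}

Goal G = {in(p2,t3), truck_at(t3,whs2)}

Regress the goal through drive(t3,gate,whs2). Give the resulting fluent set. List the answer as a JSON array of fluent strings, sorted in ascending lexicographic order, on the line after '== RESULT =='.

Compute (G \ add) ∪ pre:
  G ∩ del = {}  (empty — regression defined)
  G \ add = {in(p2,t3), truck_at(t3,whs2)} \ {truck_at(t3,whs2)} = {in(p2,t3)}
  ∪ pre   = {in(p2,t3)} ∪ {truck_at(t3,gate)}
          = {in(p2,t3), truck_at(t3,gate)}

== RESULT ==
["in(p2,t3)", "truck_at(t3,gate)"]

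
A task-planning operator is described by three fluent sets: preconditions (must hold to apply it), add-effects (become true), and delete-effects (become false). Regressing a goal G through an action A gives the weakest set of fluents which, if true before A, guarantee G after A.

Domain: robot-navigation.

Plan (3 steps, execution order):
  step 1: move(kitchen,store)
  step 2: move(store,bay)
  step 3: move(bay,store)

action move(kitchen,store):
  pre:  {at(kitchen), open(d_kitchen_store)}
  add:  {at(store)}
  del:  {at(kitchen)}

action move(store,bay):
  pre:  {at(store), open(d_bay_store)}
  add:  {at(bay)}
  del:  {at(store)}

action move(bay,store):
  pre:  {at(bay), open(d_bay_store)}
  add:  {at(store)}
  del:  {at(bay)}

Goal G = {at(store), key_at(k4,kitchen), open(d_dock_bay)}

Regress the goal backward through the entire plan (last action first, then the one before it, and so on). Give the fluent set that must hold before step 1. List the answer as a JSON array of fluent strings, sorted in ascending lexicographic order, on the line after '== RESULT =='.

Work backward from the goal:
  through step 3 (move(bay,store)): drop {at(store)}, keep {key_at(k4,kitchen), open(d_dock_bay)}, require {at(bay), open(d_bay_store)}
    → {at(bay), key_at(k4,kitchen), open(d_bay_store), open(d_dock_bay)}
  through step 2 (move(store,bay)): drop {at(bay)}, keep {key_at(k4,kitchen), open(d_bay_store), open(d_dock_bay)}, require {at(store), open(d_bay_store)}
    → {at(store), key_at(k4,kitchen), open(d_bay_store), open(d_dock_bay)}
  through step 1 (move(kitchen,store)): drop {at(store)}, keep {key_at(k4,kitchen), open(d_bay_store), open(d_dock_bay)}, require {at(kitchen), open(d_kitchen_store)}
    → {at(kitchen), key_at(k4,kitchen), open(d_bay_store), open(d_dock_bay), open(d_kitchen_store)}

== RESULT ==
["at(kitchen)", "key_at(k4,kitchen)", "open(d_bay_store)", "open(d_dock_bay)", "open(d_kitchen_store)"]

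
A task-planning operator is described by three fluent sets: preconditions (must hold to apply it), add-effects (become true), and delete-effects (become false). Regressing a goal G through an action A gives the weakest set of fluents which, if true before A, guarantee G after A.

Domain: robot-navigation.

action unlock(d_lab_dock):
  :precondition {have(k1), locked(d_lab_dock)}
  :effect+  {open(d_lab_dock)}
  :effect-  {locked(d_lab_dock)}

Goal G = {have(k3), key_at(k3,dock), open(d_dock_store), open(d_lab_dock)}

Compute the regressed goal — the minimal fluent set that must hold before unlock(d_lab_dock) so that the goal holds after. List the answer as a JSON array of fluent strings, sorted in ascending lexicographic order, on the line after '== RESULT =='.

Compute (G \ add) ∪ pre:
  G ∩ del = {}  (empty — regression defined)
  G \ add = {have(k3), key_at(k3,dock), open(d_dock_store), open(d_lab_dock)} \ {open(d_lab_dock)} = {have(k3), key_at(k3,dock), open(d_dock_store)}
  ∪ pre   = {have(k3), key_at(k3,dock), open(d_dock_store)} ∪ {have(k1), locked(d_lab_dock)}
          = {have(k1), have(k3), key_at(k3,dock), locked(d_lab_dock), open(d_dock_store)}

== RESULT ==
["have(k1)", "have(k3)", "key_at(k3,dock)", "locked(d_lab_dock)", "open(d_dock_store)"]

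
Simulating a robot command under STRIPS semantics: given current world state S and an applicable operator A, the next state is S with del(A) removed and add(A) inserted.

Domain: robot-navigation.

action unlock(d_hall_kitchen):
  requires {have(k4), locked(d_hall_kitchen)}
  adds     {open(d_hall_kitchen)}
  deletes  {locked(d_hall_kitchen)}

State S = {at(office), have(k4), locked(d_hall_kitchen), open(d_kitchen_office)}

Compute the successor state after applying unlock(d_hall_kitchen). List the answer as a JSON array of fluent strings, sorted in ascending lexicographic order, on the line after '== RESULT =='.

Compute (S \ del) ∪ add:
  pre ⊆ S: {have(k4), locked(d_hall_kitchen)} ⊆ S  — applicable
  S \ del = {at(office), have(k4), open(d_kitchen_office)}
  ∪ add   = {at(office), have(k4), open(d_hall_kitchen), open(d_kitchen_office)}

== RESULT ==
["at(office)", "have(k4)", "open(d_hall_kitchen)", "open(d_kitchen_office)"]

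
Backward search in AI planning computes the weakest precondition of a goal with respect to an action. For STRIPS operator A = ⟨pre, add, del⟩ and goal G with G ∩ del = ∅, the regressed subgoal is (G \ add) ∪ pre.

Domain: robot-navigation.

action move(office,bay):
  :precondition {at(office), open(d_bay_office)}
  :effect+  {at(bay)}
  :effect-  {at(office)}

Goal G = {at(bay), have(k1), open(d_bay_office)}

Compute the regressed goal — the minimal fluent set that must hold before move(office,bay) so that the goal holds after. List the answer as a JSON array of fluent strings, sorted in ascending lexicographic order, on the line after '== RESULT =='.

Compute (G \ add) ∪ pre:
  G ∩ del = {}  (empty — regression defined)
  G \ add = {at(bay), have(k1), open(d_bay_office)} \ {at(bay)} = {have(k1), open(d_bay_office)}
  ∪ pre   = {have(k1), open(d_bay_office)} ∪ {at(office), open(d_bay_office)}
          = {at(office), have(k1), open(d_bay_office)}

== RESULT ==
["at(office)", "have(k1)", "open(d_bay_office)"]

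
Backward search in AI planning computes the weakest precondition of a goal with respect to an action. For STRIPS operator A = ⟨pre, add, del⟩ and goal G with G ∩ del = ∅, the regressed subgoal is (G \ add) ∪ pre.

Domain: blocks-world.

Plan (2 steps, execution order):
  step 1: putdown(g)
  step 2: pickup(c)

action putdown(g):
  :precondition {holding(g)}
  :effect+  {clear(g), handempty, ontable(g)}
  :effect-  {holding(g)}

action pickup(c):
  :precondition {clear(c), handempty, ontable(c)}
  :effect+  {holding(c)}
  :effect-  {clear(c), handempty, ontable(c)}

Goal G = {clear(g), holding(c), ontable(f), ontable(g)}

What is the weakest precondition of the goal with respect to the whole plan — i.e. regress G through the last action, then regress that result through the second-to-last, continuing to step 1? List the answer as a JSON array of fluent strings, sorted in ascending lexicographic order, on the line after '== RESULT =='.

Regress step by step:
  through step 2 (pickup(c)): drop {holding(c)}, keep {clear(g), ontable(f), ontable(g)}, require {clear(c), handempty, ontable(c)}
    → {clear(c), clear(g), handempty, ontable(c), ontable(f), ontable(g)}
  through step 1 (putdown(g)): drop {clear(g), handempty, ontable(g)}, keep {clear(c), ontable(c), ontable(f)}, require {holding(g)}
    → {clear(c), holding(g), ontable(c), ontable(f)}

== RESULT ==
["clear(c)", "holding(g)", "ontable(c)", "ontable(f)"]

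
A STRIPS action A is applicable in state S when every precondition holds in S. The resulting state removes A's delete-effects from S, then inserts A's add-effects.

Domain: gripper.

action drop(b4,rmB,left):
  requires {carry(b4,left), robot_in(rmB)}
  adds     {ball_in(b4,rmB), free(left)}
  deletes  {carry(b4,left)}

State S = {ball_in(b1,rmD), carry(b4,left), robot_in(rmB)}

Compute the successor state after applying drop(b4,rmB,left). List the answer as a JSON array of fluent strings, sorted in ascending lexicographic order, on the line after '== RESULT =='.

Compute (S \ del) ∪ add:
  pre ⊆ S: {carry(b4,left), robot_in(rmB)} ⊆ S  — applicable
  S \ del = {ball_in(b1,rmD), robot_in(rmB)}
  ∪ add   = {ball_in(b1,rmD), ball_in(b4,rmB), free(left), robot_in(rmB)}

== RESULT ==
["ball_in(b1,rmD)", "ball_in(b4,rmB)", "free(left)", "robot_in(rmB)"]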